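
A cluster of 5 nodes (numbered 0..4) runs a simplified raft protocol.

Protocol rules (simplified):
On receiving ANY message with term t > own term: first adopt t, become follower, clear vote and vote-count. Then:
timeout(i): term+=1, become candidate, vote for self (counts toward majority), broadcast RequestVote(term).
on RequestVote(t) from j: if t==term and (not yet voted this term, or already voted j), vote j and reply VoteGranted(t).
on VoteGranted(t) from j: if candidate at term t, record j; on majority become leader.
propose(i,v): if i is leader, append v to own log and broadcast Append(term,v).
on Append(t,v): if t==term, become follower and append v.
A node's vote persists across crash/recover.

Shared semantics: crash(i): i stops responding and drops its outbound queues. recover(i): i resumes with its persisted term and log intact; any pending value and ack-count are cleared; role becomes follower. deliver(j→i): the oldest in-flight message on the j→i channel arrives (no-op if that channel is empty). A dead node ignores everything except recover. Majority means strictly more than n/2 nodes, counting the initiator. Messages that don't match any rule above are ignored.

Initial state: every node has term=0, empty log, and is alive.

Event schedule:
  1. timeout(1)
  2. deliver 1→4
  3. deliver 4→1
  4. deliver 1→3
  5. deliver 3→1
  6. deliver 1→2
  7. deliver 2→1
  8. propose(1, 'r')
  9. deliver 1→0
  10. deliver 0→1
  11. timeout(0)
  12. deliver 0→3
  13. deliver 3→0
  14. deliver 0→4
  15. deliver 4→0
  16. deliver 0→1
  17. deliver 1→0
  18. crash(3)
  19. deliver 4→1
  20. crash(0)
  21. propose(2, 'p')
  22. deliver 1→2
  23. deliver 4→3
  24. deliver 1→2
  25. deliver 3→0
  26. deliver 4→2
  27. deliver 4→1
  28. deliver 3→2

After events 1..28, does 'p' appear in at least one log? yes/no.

no

step 1 timeout(1): 1={cand,t=1,log=-}
step 2 deliver 1→4: 4={foll,t=1,log=-}
step 3 deliver 4→1: —
step 4 deliver 1→3: 3={foll,t=1,log=-}
step 5 deliver 3→1: 1={lead,t=1,log=-}
step 6 deliver 1→2: 2={foll,t=1,log=-}
step 7 deliver 2→1: —
step 8 propose(1,'r'): 1={lead,t=1,log=r}
step 9 deliver 1→0: 0={foll,t=1,log=-}
step 10 deliver 0→1: —
step 11 timeout(0): 0={cand,t=2,log=-}
step 12 deliver 0→3: 3={foll,t=2,log=-}
step 13 deliver 3→0: —
step 14 deliver 0→4: 4={foll,t=2,log=-}
step 15 deliver 4→0: 0={lead,t=2,log=-}
step 16 deliver 0→1: 1={foll,t=2,log=r}
step 17 deliver 1→0: —
step 18 crash(3): 3={✗foll,t=2,log=-}
step 19 deliver 4→1: —
step 20 crash(0): 0={✗lead,t=2,log=-}
step 21 propose(2,'p'): —
step 22 deliver 1→2: 2={foll,t=1,log=r}
step 23 deliver 4→3: —
step 24 deliver 1→2: —
step 25 deliver 3→0: —
step 26 deliver 4→2: —
step 27 deliver 4→1: —
step 28 deliver 3→2: —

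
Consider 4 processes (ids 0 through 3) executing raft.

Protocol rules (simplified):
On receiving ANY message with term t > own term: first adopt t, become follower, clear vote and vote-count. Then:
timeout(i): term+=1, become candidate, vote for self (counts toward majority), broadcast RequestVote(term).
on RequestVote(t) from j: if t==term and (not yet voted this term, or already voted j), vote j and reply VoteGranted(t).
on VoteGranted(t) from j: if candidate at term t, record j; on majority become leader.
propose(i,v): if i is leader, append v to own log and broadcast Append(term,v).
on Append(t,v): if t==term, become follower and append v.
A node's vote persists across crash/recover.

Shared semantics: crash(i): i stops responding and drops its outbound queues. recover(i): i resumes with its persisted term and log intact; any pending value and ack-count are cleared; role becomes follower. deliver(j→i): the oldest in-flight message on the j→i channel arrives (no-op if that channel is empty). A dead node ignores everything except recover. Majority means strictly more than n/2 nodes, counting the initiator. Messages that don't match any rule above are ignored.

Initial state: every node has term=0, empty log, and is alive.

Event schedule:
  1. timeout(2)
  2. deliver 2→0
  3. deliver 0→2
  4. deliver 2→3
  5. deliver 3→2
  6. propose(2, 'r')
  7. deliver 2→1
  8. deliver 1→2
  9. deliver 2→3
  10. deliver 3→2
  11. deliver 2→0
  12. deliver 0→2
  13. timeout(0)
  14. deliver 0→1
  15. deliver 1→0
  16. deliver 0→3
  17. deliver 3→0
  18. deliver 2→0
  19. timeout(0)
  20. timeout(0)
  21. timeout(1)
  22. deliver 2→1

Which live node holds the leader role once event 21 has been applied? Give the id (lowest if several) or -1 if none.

2

1. timeout(2):  <2:cand t1 ->
2. deliver 2→0:  <0:foll t1 ->
3. deliver 0→2:  nop
4. deliver 2→3:  <3:foll t1 ->
5. deliver 3→2:  <2:lead t1 ->
6. propose(2,'r'):  <2:lead t1 r>
7. deliver 2→1:  <1:foll t1 ->
8. deliver 1→2:  nop
9. deliver 2→3:  <3:foll t1 r>
10. deliver 3→2:  nop
11. deliver 2→0:  <0:foll t1 r>
12. deliver 0→2:  nop
13. timeout(0):  <0:cand t2 r>
14. deliver 0→1:  <1:foll t2 ->
15. deliver 1→0:  nop
16. deliver 0→3:  <3:foll t2 r>
17. deliver 3→0:  <0:lead t2 r>
18. deliver 2→0:  nop
19. timeout(0):  <0:cand t3 r>
20. timeout(0):  <0:cand t4 r>
21. timeout(1):  <1:cand t3 ->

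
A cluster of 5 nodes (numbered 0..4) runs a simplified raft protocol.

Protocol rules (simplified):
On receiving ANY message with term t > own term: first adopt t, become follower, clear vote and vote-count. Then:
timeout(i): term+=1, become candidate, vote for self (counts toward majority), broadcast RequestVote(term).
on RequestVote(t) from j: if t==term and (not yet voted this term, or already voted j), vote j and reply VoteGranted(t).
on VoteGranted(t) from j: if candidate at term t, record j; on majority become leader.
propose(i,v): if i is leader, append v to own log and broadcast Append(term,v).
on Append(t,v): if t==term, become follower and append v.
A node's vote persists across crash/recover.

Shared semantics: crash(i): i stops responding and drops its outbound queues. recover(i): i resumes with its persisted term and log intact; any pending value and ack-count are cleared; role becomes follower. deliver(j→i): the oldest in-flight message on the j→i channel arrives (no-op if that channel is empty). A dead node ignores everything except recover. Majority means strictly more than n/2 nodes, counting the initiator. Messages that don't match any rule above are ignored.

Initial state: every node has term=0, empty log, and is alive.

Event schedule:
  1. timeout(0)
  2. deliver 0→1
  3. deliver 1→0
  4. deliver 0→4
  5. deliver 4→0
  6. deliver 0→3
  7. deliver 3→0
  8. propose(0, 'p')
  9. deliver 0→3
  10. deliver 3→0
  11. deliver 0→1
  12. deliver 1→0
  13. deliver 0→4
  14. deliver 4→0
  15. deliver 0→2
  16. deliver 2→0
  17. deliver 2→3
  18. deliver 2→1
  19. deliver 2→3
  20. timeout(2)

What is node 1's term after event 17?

e1 timeout(0): 0[cand,t=1,-]
e2 deliver 0→1: 1[foll,t=1,-]
e3 deliver 1→0: ·
e4 deliver 0→4: 4[foll,t=1,-]
e5 deliver 4→0: 0[lead,t=1,-]
e6 deliver 0→3: 3[foll,t=1,-]
e7 deliver 3→0: ·
e8 propose(0,'p'): 0[lead,t=1,p]
e9 deliver 0→3: 3[foll,t=1,p]
e10 deliver 3→0: ·
e11 deliver 0→1: 1[foll,t=1,p]
e12 deliver 1→0: ·
e13 deliver 0→4: 4[foll,t=1,p]
e14 deliver 4→0: ·
e15 deliver 0→2: 2[foll,t=1,-]
e16 deliver 2→0: ·
e17 deliver 2→3: ·

1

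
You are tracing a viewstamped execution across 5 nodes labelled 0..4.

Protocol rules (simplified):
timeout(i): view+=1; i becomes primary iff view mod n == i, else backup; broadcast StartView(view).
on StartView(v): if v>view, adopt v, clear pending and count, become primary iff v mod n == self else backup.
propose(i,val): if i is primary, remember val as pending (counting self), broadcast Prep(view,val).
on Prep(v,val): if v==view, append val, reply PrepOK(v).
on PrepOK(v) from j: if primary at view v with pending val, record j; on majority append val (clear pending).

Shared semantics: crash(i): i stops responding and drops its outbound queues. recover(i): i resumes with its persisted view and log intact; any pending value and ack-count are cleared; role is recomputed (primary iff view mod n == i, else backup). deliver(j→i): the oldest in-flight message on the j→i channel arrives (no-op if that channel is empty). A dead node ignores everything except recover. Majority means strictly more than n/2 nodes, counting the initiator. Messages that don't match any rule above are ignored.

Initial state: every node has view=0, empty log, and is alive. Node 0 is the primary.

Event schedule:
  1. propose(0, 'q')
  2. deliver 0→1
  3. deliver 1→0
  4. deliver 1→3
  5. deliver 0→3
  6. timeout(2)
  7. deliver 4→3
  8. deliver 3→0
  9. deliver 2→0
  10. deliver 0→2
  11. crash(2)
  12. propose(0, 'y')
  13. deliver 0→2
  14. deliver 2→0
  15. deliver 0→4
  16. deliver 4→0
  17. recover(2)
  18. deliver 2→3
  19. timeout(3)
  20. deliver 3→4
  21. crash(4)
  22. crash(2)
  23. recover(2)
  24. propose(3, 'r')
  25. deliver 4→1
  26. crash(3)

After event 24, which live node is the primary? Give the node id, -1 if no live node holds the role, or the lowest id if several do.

step 1 propose(0,'q'): —
step 2 deliver 0→1: 1={back,v=0,log=q}
step 3 deliver 1→0: —
step 4 deliver 1→3: —
step 5 deliver 0→3: 3={back,v=0,log=q}
step 6 timeout(2): 2={back,v=1,log=-}
step 7 deliver 4→3: —
step 8 deliver 3→0: 0={prim,v=0,log=q}
step 9 deliver 2→0: 0={back,v=1,log=q}
step 10 deliver 0→2: —
step 11 crash(2): 2={✗back,v=1,log=-}
step 12 propose(0,'y'): —
step 13 deliver 0→2: —
step 14 deliver 2→0: —
step 15 deliver 0→4: 4={back,v=0,log=q}
step 16 deliver 4→0: —
step 17 recover(2): 2={back,v=1,log=-}
step 18 deliver 2→3: —
step 19 timeout(3): 3={back,v=1,log=q}
step 20 deliver 3→4: 4={back,v=1,log=q}
step 21 crash(4): 4={✗back,v=1,log=q}
step 22 crash(2): 2={✗back,v=1,log=-}
step 23 recover(2): 2={back,v=1,log=-}
step 24 propose(3,'r'): —

-1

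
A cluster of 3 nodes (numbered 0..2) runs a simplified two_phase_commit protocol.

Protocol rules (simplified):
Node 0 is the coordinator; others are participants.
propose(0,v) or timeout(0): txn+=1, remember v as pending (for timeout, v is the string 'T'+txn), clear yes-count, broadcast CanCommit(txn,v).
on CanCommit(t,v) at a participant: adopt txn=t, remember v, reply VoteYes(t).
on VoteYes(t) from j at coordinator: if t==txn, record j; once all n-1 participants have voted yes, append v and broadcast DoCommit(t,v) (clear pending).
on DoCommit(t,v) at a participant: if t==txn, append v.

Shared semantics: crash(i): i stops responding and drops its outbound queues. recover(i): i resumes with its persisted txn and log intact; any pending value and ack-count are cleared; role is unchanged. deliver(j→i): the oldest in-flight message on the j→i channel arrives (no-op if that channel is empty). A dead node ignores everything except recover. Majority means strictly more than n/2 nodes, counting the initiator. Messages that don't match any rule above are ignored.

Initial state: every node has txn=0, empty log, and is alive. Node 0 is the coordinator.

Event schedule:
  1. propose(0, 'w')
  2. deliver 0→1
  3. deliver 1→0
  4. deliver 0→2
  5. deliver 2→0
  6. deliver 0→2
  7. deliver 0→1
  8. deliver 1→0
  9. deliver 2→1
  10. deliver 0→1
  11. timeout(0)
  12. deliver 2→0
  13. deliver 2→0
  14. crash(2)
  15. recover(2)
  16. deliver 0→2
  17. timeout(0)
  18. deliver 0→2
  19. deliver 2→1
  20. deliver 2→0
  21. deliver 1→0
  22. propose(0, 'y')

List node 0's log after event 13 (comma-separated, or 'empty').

after 1 — propose(0,'w'): n0:coor/t1/[-]
after 2 — deliver 0→1: n1:part/t1/[-]
after 3 — deliver 1→0: ·
after 4 — deliver 0→2: n2:part/t1/[-]
after 5 — deliver 2→0: n0:coor/t1/[w]
after 6 — deliver 0→2: n2:part/t1/[w]
after 7 — deliver 0→1: n1:part/t1/[w]
after 8 — deliver 1→0: ·
after 9 — deliver 2→1: ·
after 10 — deliver 0→1: ·
after 11 — timeout(0): n0:coor/t2/[w]
after 12 — deliver 2→0: ·
after 13 — deliver 2→0: ·

w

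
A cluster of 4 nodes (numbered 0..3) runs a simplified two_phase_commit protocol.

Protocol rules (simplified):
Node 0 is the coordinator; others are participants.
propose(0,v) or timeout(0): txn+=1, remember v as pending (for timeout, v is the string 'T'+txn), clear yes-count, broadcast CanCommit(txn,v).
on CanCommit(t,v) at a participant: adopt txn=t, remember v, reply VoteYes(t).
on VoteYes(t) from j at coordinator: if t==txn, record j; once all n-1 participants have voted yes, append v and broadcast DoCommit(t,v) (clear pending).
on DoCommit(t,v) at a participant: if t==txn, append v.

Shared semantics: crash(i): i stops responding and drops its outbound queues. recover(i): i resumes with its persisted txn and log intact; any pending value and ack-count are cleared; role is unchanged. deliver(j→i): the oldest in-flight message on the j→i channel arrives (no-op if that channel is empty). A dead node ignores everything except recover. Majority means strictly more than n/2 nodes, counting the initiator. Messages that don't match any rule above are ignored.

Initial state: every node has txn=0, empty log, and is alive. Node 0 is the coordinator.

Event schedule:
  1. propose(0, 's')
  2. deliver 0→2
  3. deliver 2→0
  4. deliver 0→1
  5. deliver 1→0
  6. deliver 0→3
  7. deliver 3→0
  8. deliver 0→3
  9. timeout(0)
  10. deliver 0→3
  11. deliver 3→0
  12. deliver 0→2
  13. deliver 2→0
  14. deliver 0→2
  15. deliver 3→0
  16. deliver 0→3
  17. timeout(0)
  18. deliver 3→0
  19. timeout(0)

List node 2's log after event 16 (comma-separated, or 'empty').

s

step 1 propose(0,'s'): 0={coor,t=1,log=-}
step 2 deliver 0→2: 2={part,t=1,log=-}
step 3 deliver 2→0: —
step 4 deliver 0→1: 1={part,t=1,log=-}
step 5 deliver 1→0: —
step 6 deliver 0→3: 3={part,t=1,log=-}
step 7 deliver 3→0: 0={coor,t=1,log=s}
step 8 deliver 0→3: 3={part,t=1,log=s}
step 9 timeout(0): 0={coor,t=2,log=s}
step 10 deliver 0→3: 3={part,t=2,log=s}
step 11 deliver 3→0: —
step 12 deliver 0→2: 2={part,t=1,log=s}
step 13 deliver 2→0: —
step 14 deliver 0→2: 2={part,t=2,log=s}
step 15 deliver 3→0: —
step 16 deliver 0→3: —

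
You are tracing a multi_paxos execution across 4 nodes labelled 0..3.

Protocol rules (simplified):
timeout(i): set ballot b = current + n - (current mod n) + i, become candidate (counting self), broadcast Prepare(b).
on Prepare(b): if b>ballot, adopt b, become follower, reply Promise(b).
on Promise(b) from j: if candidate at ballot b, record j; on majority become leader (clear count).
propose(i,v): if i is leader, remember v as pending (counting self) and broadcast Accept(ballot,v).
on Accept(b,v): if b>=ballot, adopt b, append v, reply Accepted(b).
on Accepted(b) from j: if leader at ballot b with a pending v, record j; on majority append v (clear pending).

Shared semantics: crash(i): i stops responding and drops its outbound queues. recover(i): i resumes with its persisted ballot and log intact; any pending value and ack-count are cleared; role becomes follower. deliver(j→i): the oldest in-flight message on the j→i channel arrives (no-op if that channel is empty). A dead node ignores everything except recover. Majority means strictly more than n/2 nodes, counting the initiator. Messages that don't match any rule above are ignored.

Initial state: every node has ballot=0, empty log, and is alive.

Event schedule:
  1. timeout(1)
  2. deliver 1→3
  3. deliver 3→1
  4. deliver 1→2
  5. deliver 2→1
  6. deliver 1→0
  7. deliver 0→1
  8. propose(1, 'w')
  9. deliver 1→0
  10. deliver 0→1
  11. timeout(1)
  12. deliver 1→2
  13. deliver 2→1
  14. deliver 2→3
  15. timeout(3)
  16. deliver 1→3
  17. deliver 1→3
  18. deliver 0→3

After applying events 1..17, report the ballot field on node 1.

step 1 timeout(1): 1={cand,b=5,log=-}
step 2 deliver 1→3: 3={foll,b=5,log=-}
step 3 deliver 3→1: —
step 4 deliver 1→2: 2={foll,b=5,log=-}
step 5 deliver 2→1: 1={lead,b=5,log=-}
step 6 deliver 1→0: 0={foll,b=5,log=-}
step 7 deliver 0→1: —
step 8 propose(1,'w'): —
step 9 deliver 1→0: 0={foll,b=5,log=w}
step 10 deliver 0→1: —
step 11 timeout(1): 1={cand,b=9,log=-}
step 12 deliver 1→2: 2={foll,b=5,log=w}
step 13 deliver 2→1: —
step 14 deliver 2→3: —
step 15 timeout(3): 3={cand,b=11,log=-}
step 16 deliver 1→3: —
step 17 deliver 1→3: —

9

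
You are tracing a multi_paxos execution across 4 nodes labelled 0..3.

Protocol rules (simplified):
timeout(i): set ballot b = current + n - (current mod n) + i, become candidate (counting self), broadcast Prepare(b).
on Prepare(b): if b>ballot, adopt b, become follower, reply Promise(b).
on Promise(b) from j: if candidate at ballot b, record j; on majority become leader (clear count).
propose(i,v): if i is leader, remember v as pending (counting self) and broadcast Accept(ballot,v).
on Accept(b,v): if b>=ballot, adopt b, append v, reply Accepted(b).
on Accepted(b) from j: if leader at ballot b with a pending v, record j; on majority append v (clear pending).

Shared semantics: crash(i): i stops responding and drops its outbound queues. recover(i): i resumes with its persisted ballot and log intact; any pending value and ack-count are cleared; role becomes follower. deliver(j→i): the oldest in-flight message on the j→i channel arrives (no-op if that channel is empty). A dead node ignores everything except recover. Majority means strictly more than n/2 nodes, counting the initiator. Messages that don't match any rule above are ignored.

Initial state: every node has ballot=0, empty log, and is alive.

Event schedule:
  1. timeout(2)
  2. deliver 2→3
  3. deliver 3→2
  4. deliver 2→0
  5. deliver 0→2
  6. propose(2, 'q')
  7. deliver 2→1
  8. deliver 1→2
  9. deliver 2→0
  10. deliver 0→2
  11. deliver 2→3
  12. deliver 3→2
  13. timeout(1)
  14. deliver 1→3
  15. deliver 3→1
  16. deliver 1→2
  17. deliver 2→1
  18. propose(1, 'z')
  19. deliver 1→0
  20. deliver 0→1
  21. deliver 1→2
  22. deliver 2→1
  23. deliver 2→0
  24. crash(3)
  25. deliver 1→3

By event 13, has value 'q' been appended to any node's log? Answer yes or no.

yes

after 1 — timeout(2): n2:cand/b6/[-]
after 2 — deliver 2→3: n3:foll/b6/[-]
after 3 — deliver 3→2: ·
after 4 — deliver 2→0: n0:foll/b6/[-]
after 5 — deliver 0→2: n2:lead/b6/[-]
after 6 — propose(2,'q'): ·
after 7 — deliver 2→1: n1:foll/b6/[-]
after 8 — deliver 1→2: ·
after 9 — deliver 2→0: n0:foll/b6/[q]
after 10 — deliver 0→2: ·
after 11 — deliver 2→3: n3:foll/b6/[q]
after 12 — deliver 3→2: n2:lead/b6/[q]
after 13 — timeout(1): n1:cand/b9/[-]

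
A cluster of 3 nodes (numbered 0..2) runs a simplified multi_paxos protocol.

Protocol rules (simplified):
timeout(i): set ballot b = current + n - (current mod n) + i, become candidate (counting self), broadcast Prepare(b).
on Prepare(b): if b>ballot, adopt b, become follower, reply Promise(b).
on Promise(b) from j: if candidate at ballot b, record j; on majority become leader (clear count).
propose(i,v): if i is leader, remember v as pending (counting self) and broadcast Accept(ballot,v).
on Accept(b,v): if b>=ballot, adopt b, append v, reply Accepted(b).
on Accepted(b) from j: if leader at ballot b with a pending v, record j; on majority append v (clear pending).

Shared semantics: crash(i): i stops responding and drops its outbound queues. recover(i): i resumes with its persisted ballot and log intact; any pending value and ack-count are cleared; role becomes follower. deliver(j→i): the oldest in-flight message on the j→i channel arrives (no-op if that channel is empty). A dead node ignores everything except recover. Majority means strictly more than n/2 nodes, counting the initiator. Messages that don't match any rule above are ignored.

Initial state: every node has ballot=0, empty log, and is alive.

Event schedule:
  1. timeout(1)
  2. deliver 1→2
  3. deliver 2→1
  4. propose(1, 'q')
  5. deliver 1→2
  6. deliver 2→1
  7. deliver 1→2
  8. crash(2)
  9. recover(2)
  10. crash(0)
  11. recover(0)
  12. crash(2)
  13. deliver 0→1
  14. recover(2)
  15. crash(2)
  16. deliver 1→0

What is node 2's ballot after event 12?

4

step 1 timeout(1): 1={cand,b=4,log=-}
step 2 deliver 1→2: 2={foll,b=4,log=-}
step 3 deliver 2→1: 1={lead,b=4,log=-}
step 4 propose(1,'q'): —
step 5 deliver 1→2: 2={foll,b=4,log=q}
step 6 deliver 2→1: 1={lead,b=4,log=q}
step 7 deliver 1→2: —
step 8 crash(2): 2={✗foll,b=4,log=q}
step 9 recover(2): 2={foll,b=4,log=q}
step 10 crash(0): 0={✗foll,b=0,log=-}
step 11 recover(0): 0={foll,b=0,log=-}
step 12 crash(2): 2={✗foll,b=4,log=q}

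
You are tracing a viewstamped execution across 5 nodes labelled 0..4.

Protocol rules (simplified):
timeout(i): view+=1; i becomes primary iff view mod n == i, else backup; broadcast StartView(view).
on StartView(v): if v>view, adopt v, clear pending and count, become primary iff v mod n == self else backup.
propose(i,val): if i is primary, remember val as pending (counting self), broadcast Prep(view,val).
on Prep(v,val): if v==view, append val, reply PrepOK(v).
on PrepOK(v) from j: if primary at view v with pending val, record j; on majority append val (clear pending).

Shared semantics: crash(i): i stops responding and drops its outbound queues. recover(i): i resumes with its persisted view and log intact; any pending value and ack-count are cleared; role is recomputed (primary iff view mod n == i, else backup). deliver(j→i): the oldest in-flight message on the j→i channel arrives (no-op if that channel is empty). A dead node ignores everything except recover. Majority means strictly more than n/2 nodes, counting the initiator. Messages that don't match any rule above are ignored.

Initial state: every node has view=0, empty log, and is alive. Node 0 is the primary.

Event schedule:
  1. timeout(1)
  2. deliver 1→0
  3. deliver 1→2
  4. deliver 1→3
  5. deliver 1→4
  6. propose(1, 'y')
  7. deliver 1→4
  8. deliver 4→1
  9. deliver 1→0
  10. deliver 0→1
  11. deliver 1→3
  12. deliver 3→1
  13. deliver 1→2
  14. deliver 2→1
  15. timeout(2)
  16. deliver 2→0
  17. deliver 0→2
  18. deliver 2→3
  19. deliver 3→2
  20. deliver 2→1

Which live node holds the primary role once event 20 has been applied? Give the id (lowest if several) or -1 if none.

1. timeout(1):  <1:prim v1 ->
2. deliver 1→0:  <0:back v1 ->
3. deliver 1→2:  <2:back v1 ->
4. deliver 1→3:  <3:back v1 ->
5. deliver 1→4:  <4:back v1 ->
6. propose(1,'y'):  nop
7. deliver 1→4:  <4:back v1 y>
8. deliver 4→1:  nop
9. deliver 1→0:  <0:back v1 y>
10. deliver 0→1:  <1:prim v1 y>
11. deliver 1→3:  <3:back v1 y>
12. deliver 3→1:  nop
13. deliver 1→2:  <2:back v1 y>
14. deliver 2→1:  nop
15. timeout(2):  <2:prim v2 y>
16. deliver 2→0:  <0:back v2 y>
17. deliver 0→2:  nop
18. deliver 2→3:  <3:back v2 y>
19. deliver 3→2:  nop
20. deliver 2→1:  <1:back v2 y>

2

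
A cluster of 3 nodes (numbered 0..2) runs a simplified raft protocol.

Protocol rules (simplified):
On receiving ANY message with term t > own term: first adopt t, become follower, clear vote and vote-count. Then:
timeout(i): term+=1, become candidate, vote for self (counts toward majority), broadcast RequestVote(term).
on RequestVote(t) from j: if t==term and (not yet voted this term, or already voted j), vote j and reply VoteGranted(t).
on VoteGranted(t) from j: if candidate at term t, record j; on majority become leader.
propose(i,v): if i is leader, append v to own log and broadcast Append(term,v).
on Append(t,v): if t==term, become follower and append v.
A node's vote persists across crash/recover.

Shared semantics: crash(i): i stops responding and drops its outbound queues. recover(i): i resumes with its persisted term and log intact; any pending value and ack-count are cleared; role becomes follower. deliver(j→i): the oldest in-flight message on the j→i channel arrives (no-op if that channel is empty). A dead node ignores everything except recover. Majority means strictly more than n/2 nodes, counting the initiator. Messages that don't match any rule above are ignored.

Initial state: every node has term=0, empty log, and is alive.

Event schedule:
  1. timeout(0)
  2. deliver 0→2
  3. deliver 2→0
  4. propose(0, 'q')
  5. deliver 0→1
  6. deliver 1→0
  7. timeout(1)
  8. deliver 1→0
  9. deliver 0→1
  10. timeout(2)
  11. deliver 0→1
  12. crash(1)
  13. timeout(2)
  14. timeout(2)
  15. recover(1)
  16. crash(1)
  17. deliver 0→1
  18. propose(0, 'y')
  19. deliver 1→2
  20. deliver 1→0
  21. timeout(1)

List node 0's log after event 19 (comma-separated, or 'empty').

q

after 1 — timeout(0): n0:cand/t1/[-]
after 2 — deliver 0→2: n2:foll/t1/[-]
after 3 — deliver 2→0: n0:lead/t1/[-]
after 4 — propose(0,'q'): n0:lead/t1/[q]
after 5 — deliver 0→1: n1:foll/t1/[-]
after 6 — deliver 1→0: ·
after 7 — timeout(1): n1:cand/t2/[-]
after 8 — deliver 1→0: n0:foll/t2/[q]
after 9 — deliver 0→1: ·
after 10 — timeout(2): n2:cand/t2/[-]
after 11 — deliver 0→1: n1:lead/t2/[-]
after 12 — crash(1): n1:✗lead/t2/[-]
after 13 — timeout(2): n2:cand/t3/[-]
after 14 — timeout(2): n2:cand/t4/[-]
after 15 — recover(1): n1:foll/t2/[-]
after 16 — crash(1): n1:✗foll/t2/[-]
after 17 — deliver 0→1: ·
after 18 — propose(0,'y'): ·
after 19 — deliver 1→2: ·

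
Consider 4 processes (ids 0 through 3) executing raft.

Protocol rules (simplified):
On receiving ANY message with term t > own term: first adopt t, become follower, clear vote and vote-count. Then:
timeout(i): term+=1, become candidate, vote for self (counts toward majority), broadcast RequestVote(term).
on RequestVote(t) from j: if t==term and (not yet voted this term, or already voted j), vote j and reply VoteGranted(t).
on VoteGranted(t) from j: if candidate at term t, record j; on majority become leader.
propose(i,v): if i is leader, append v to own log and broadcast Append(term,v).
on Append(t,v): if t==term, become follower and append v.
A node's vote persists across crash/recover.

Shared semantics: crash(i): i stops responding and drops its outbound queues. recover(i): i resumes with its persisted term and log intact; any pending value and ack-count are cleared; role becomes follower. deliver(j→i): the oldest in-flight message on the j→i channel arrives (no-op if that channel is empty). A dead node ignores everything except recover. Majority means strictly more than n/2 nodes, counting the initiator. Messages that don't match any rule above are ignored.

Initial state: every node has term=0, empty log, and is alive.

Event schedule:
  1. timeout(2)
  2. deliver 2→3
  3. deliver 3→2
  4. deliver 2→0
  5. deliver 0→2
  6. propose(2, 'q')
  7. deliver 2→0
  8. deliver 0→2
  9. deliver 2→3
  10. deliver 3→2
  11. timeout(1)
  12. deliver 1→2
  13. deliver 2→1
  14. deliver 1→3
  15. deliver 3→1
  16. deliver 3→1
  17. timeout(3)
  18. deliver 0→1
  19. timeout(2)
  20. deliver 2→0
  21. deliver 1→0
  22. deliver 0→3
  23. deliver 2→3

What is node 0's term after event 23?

2

after 1 — timeout(2): n2:cand/t1/[-]
after 2 — deliver 2→3: n3:foll/t1/[-]
after 3 — deliver 3→2: ·
after 4 — deliver 2→0: n0:foll/t1/[-]
after 5 — deliver 0→2: n2:lead/t1/[-]
after 6 — propose(2,'q'): n2:lead/t1/[q]
after 7 — deliver 2→0: n0:foll/t1/[q]
after 8 — deliver 0→2: ·
after 9 — deliver 2→3: n3:foll/t1/[q]
after 10 — deliver 3→2: ·
after 11 — timeout(1): n1:cand/t1/[-]
after 12 — deliver 1→2: ·
after 13 — deliver 2→1: ·
after 14 — deliver 1→3: ·
after 15 — deliver 3→1: ·
after 16 — deliver 3→1: ·
after 17 — timeout(3): n3:cand/t2/[q]
after 18 — deliver 0→1: ·
after 19 — timeout(2): n2:cand/t2/[q]
after 20 — deliver 2→0: n0:foll/t2/[q]
after 21 — deliver 1→0: ·
after 22 — deliver 0→3: ·
after 23 — deliver 2→3: ·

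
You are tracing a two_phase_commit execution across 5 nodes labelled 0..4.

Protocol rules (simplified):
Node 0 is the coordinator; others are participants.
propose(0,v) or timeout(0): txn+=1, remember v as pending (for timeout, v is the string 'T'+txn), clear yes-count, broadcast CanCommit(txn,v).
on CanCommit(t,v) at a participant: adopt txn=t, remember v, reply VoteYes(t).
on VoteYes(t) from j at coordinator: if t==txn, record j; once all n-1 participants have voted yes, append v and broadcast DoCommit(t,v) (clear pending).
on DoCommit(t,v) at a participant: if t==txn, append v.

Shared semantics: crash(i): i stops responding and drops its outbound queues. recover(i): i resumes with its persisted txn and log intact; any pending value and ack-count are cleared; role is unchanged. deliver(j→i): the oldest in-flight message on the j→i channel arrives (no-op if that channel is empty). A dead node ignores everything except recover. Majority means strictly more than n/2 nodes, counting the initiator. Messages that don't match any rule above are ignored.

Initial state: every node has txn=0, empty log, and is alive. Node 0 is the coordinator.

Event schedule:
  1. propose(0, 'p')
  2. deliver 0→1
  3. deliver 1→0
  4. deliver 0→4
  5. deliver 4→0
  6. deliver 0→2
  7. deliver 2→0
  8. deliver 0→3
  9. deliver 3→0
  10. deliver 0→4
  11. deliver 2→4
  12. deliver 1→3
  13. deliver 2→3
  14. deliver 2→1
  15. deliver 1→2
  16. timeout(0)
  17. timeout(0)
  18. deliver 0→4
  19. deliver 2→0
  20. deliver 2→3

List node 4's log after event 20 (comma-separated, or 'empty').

after 1 — propose(0,'p'): n0:coor/t1/[-]
after 2 — deliver 0→1: n1:part/t1/[-]
after 3 — deliver 1→0: ·
after 4 — deliver 0→4: n4:part/t1/[-]
after 5 — deliver 4→0: ·
after 6 — deliver 0→2: n2:part/t1/[-]
after 7 — deliver 2→0: ·
after 8 — deliver 0→3: n3:part/t1/[-]
after 9 — deliver 3→0: n0:coor/t1/[p]
after 10 — deliver 0→4: n4:part/t1/[p]
after 11 — deliver 2→4: ·
after 12 — deliver 1→3: ·
after 13 — deliver 2→3: ·
after 14 — deliver 2→1: ·
after 15 — deliver 1→2: ·
after 16 — timeout(0): n0:coor/t2/[p]
after 17 — timeout(0): n0:coor/t3/[p]
after 18 — deliver 0→4: n4:part/t2/[p]
after 19 — deliver 2→0: ·
after 20 — deliver 2→3: ·

p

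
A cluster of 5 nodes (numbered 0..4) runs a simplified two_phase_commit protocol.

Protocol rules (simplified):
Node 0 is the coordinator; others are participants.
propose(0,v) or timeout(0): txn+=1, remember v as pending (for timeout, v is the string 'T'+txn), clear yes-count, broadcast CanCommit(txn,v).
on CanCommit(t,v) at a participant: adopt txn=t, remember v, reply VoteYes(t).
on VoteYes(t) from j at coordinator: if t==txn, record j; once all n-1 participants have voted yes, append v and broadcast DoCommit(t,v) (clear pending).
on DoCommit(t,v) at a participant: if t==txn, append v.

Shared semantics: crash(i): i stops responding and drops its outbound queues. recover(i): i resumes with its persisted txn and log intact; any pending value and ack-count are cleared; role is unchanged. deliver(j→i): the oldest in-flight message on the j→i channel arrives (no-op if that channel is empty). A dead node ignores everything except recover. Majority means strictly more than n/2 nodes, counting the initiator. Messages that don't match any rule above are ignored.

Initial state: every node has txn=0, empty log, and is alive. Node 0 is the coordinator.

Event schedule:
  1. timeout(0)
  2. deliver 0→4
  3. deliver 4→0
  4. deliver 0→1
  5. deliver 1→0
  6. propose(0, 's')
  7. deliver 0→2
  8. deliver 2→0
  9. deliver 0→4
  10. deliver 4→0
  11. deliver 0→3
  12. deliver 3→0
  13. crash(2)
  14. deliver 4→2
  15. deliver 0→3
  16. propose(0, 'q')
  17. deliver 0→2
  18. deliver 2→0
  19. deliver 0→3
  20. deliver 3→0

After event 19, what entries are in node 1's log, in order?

step 1 timeout(0): 0={coor,t=1,log=-}
step 2 deliver 0→4: 4={part,t=1,log=-}
step 3 deliver 4→0: —
step 4 deliver 0→1: 1={part,t=1,log=-}
step 5 deliver 1→0: —
step 6 propose(0,'s'): 0={coor,t=2,log=-}
step 7 deliver 0→2: 2={part,t=1,log=-}
step 8 deliver 2→0: —
step 9 deliver 0→4: 4={part,t=2,log=-}
step 10 deliver 4→0: —
step 11 deliver 0→3: 3={part,t=1,log=-}
step 12 deliver 3→0: —
step 13 crash(2): 2={✗part,t=1,log=-}
step 14 deliver 4→2: —
step 15 deliver 0→3: 3={part,t=2,log=-}
step 16 propose(0,'q'): 0={coor,t=3,log=-}
step 17 deliver 0→2: —
step 18 deliver 2→0: —
step 19 deliver 0→3: 3={part,t=3,log=-}

empty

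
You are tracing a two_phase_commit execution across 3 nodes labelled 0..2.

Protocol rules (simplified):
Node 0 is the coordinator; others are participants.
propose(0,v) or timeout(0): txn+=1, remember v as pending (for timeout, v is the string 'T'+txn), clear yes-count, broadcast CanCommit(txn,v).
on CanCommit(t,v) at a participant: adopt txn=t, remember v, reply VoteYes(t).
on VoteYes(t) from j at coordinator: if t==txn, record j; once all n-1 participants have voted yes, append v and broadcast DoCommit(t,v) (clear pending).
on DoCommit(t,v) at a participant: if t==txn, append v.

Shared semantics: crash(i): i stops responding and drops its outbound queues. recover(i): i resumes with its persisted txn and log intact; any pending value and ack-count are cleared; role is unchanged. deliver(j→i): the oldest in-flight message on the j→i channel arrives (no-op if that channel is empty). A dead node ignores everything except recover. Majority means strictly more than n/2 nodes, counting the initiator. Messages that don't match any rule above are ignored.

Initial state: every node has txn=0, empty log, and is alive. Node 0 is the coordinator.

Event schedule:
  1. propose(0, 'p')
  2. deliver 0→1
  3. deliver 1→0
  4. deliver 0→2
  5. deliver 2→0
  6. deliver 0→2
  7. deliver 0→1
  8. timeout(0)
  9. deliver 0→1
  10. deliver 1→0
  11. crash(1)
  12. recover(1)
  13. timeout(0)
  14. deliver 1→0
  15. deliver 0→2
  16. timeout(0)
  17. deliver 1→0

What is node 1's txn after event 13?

2

1. propose(0,'p'):  <0:coor t1 ->
2. deliver 0→1:  <1:part t1 ->
3. deliver 1→0:  nop
4. deliver 0→2:  <2:part t1 ->
5. deliver 2→0:  <0:coor t1 p>
6. deliver 0→2:  <2:part t1 p>
7. deliver 0→1:  <1:part t1 p>
8. timeout(0):  <0:coor t2 p>
9. deliver 0→1:  <1:part t2 p>
10. deliver 1→0:  nop
11. crash(1):  <1:✗part t2 p>
12. recover(1):  <1:part t2 p>
13. timeout(0):  <0:coor t3 p>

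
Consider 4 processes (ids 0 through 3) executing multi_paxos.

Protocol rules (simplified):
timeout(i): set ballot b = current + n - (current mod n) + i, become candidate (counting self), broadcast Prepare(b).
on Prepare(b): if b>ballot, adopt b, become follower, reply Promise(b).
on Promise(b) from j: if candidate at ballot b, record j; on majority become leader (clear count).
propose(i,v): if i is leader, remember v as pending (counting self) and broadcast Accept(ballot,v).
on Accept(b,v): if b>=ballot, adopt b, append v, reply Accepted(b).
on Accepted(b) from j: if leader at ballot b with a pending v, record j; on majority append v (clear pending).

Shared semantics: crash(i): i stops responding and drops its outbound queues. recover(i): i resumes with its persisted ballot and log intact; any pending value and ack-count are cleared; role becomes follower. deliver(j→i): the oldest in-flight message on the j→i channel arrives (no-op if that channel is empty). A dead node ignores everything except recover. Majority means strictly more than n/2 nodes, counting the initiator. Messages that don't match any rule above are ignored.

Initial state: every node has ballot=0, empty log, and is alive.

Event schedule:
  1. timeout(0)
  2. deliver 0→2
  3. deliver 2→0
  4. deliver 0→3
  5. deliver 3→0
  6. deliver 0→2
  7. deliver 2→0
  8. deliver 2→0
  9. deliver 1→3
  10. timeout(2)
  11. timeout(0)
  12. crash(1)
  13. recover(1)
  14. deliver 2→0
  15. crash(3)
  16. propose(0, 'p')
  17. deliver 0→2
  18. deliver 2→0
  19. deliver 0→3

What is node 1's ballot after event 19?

0

e1 timeout(0): 0[cand,b=4,-]
e2 deliver 0→2: 2[foll,b=4,-]
e3 deliver 2→0: ·
e4 deliver 0→3: 3[foll,b=4,-]
e5 deliver 3→0: 0[lead,b=4,-]
e6 deliver 0→2: ·
e7 deliver 2→0: ·
e8 deliver 2→0: ·
e9 deliver 1→3: ·
e10 timeout(2): 2[cand,b=10,-]
e11 timeout(0): 0[cand,b=8,-]
e12 crash(1): 1[✗foll,b=0,-]
e13 recover(1): 1[foll,b=0,-]
e14 deliver 2→0: 0[foll,b=10,-]
e15 crash(3): 3[✗foll,b=4,-]
e16 propose(0,'p'): ·
e17 deliver 0→2: ·
e18 deliver 2→0: ·
e19 deliver 0→3: ·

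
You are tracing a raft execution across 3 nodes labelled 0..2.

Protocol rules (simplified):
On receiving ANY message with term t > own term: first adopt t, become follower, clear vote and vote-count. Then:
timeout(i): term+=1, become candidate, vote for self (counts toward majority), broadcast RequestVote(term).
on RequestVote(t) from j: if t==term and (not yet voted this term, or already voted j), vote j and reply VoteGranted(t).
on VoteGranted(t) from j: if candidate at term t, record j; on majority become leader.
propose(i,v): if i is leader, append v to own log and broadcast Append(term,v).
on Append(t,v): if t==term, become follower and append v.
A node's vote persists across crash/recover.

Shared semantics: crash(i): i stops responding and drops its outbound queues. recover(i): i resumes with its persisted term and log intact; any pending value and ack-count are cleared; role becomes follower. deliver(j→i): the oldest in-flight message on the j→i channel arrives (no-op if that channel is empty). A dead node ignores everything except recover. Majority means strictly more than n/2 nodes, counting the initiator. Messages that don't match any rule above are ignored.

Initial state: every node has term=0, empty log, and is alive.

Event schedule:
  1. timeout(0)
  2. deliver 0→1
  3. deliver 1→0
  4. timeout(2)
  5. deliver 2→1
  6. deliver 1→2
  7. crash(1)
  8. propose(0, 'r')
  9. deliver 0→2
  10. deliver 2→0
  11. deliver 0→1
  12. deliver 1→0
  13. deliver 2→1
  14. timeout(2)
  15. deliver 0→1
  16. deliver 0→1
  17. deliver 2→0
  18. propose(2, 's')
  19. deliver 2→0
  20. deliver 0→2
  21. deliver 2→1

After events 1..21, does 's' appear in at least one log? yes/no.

1. timeout(0):  <0:cand t1 ->
2. deliver 0→1:  <1:foll t1 ->
3. deliver 1→0:  <0:lead t1 ->
4. timeout(2):  <2:cand t1 ->
5. deliver 2→1:  nop
6. deliver 1→2:  nop
7. crash(1):  <1:✗foll t1 ->
8. propose(0,'r'):  <0:lead t1 r>
9. deliver 0→2:  nop
10. deliver 2→0:  nop
11. deliver 0→1:  nop
12. deliver 1→0:  nop
13. deliver 2→1:  nop
14. timeout(2):  <2:cand t2 ->
15. deliver 0→1:  nop
16. deliver 0→1:  nop
17. deliver 2→0:  <0:foll t2 r>
18. propose(2,'s'):  nop
19. deliver 2→0:  nop
20. deliver 0→2:  nop
21. deliver 2→1:  nop

no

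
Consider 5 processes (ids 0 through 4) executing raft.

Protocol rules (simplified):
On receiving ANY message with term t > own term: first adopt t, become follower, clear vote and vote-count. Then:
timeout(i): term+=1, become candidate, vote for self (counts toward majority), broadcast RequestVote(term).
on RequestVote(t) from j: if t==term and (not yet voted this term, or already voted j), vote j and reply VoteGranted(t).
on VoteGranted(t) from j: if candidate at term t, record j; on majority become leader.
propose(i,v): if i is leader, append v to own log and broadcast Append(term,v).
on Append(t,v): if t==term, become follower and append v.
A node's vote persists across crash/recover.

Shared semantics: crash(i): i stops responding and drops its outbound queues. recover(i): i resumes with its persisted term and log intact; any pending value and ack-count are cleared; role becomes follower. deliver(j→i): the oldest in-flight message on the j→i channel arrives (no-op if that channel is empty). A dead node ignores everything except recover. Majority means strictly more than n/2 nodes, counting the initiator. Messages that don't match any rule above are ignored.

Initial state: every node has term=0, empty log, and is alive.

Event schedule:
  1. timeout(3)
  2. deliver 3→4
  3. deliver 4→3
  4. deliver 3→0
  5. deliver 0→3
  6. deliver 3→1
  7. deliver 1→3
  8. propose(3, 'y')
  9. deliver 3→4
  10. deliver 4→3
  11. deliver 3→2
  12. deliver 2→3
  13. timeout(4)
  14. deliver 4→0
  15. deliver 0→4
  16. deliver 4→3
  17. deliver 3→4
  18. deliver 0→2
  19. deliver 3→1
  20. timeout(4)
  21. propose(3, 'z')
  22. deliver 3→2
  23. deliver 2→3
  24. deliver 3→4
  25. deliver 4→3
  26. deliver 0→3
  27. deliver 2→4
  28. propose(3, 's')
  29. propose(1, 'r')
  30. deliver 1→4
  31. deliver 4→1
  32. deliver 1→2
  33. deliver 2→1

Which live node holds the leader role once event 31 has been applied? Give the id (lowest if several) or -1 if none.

[1] timeout(3) → N3(cand t1 [-])
[2] deliver 3→4 → N4(foll t1 [-])
[3] deliver 4→3 → ∅
[4] deliver 3→0 → N0(foll t1 [-])
[5] deliver 0→3 → N3(lead t1 [-])
[6] deliver 3→1 → N1(foll t1 [-])
[7] deliver 1→3 → ∅
[8] propose(3,'y') → N3(lead t1 [y])
[9] deliver 3→4 → N4(foll t1 [y])
[10] deliver 4→3 → ∅
[11] deliver 3→2 → N2(foll t1 [-])
[12] deliver 2→3 → ∅
[13] timeout(4) → N4(cand t2 [y])
[14] deliver 4→0 → N0(foll t2 [-])
[15] deliver 0→4 → ∅
[16] deliver 4→3 → N3(foll t2 [y])
[17] deliver 3→4 → N4(lead t2 [y])
[18] deliver 0→2 → ∅
[19] deliver 3→1 → N1(foll t1 [y])
[20] timeout(4) → N4(cand t3 [y])
[21] propose(3,'z') → ∅
[22] deliver 3→2 → N2(foll t1 [y])
[23] deliver 2→3 → ∅
[24] deliver 3→4 → ∅
[25] deliver 4→3 → N3(foll t3 [y])
[26] deliver 0→3 → ∅
[27] deliver 2→4 → ∅
[28] propose(3,'s') → ∅
[29] propose(1,'r') → ∅
[30] deliver 1→4 → ∅
[31] deliver 4→1 → N1(foll t2 [y])

-1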